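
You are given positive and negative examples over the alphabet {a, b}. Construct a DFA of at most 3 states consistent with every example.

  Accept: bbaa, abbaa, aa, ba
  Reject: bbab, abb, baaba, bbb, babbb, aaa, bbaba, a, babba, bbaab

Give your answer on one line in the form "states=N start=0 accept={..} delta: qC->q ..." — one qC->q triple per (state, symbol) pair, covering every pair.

Fold the examples into a partial DFA from state 0: repeatedly fix the first undefined (state, symbol) met by the shortest-then-alphabetical prefix, trying targets in increasing order and rejecting any under which an Accept and a Reject string meet in one state with the same remainder; add a state when all current targets are rejected. Accepting states are where Accept strings end.
a: 0a undefined. 0a->0: no, aa/aaa meet in 0. Open state 1: 0a->1.
b: 0b undefined. 0b->0: no, ba/a meet in 1. 0b->1: ok.
aa: 1a undefined. 1a->0: ok.
ab: 1b undefined. 1b->0: no, bbaa/bbab meet in 0. 1b->1: no, bbaa/bbab meet in 1. Open state 2: 1b->2.
abb: 2b undefined. 2b->0: no, abbaa/abb meet in 0. 2b->1: no, abbaa/abb meet in 1. 2b->2: ok.
bba: 2a undefined. 2a->0: no, bbaa/bbab meet in 1. 2a->1: ok.
All examples now run through 3 states with every (state, symbol) defined. Accept strings end in {0}, Reject strings end in {1,2}; accept={0}.

states=3 start=0 accept={0} delta: 0a->1 0b->1 1a->0 1b->2 2a->1 2b->2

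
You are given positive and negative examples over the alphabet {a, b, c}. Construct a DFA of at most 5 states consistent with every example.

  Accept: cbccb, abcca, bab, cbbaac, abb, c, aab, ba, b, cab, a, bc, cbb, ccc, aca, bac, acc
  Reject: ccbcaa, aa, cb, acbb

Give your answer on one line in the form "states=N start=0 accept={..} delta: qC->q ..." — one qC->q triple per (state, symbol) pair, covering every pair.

states=5 start=0 accept={0,1,2,4} delta: 0a->1 0b->0 0c->2 1a->3 1b->0 1c->4 2a->0 2b->3 2c->2 3a->3 3b->0 3c->1 4a->0 4b->2 4c->0

State merging on the prefix tree: take the shortest (then alphabetical) example prefix whose next move is undefined and point that move at state 0, else 1, else 2, ...; a target is out if some Accept/Reject pair would then sit in one state with the same input left (inseparable). If every existing state is out, open a new one.
a: 0a undefined. 0a->0: no, a/aa meet in 0. Open state 1: 0a->1.
b: 0b undefined. 0b->0: ok.
c: 0c undefined. 0c->0: no, cbccb/cb meet in 0. 0c->1: no, bab/cb meet in 1 with "b" left. Open state 2: 0c->2.
aa: 1a undefined. 1a->0: no, aab/aa meet in 0. 1a->1: no, ba/aa meet in 1. 1a->2: no, c/aa meet in 2. Open state 3: 1a->3.
ab: 1b undefined. 1b->0: ok.
ac: 1c undefined. 1c->0: no, bab/acbb meet in 0. 1c->1: no, bab/acbb meet in 0. 1c->2: no, cbb/acbb meet in 2 with "bb" left. 1c->3: no, bac/aa meet in 3. Open state 4: 1c->4.
ca: 2a undefined. 2a->0: ok.
cb: 2b undefined. 2b->0: no, bab/cb meet in 0. 2b->1: no, ba/cb meet in 1. 2b->2: no, c/cb meet in 2. 2b->3: ok.
cc: 2c undefined. 2c->0: no, abcca/ccbcaa meet in 1. 2c->1: no, abcca/aa meet in 3. 2c->2: ok.
aab: 3b undefined. 3b->0: ok.
aca: 4a undefined. 4a->0: ok.
acb: 4b undefined. 4b->0: no, abcca/acbb meet in 0. 4b->1: no, abcca/acbb meet in 0. 4b->2: ok.
acc: 4c undefined. 4c->0: ok.
cbc: 3c undefined. 3c->0: no, cbccb/ccbcaa meet in 3. 3c->1: ok.
ccbcaa: 3a undefined. 3a->0: no, abcca/ccbcaa meet in 0. 3a->1: no, cbbaac/ccbcaa meet in 1. 3a->2: no, cbccb/ccbcaa meet in 2. 3a->3: ok.
All examples now run through 5 states with every (state, symbol) defined. Accept strings end in {0,1,2,4}, Reject strings end in {3}; accept={0,1,2,4}.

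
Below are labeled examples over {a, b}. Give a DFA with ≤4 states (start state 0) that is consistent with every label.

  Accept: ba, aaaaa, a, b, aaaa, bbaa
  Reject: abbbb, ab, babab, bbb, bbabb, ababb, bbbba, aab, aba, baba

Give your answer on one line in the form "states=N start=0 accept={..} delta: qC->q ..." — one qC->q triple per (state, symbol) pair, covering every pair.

Grow the machine one transition at a time. Run the examples from 0; the earliest place one falls off (shortest prefix, ties alphabetical) gets sent to the lowest-numbered state that keeps every Accept/Reject pair distinguishable — a pair clashes when both reach the same state with identical unread suffix — and to a fresh state only if none does.
a: 0a undefined. 0a->0: no, ba/aba meet in 0 with "ba" left. Open state 1: 0a->1.
b: 0b undefined. 0b->0: no, ba/bbbba meet in 1. 0b->1: ok.
aa: 1a undefined. 1a->0: no, ba/baba meet in 0. 1a->1: ok.
ab: 1b undefined. 1b->0: no, ba/abbbb meet in 1. 1b->1: no, ba/abbbb meet in 1. Open state 2: 1b->2.
aba: 2a undefined. 2a->0: no, ba/babab meet in 1. 2a->1: no, ba/aba meet in 1. 2a->2: no, bbaa/ab meet in 2. Open state 3: 2a->3.
abb: 2b undefined. 2b->0: no, ba/bbbba meet in 1. 2b->1: no, ba/abbbb meet in 1. 2b->2: ok.
abab: 3b undefined. 3b->0: no, ba/bbabb meet in 1. 3b->1: no, ba/babab meet in 1. 3b->2: ok.
bbaa: 3a undefined. 3a->0: ok.
All examples now run through 4 states with every (state, symbol) defined. Accept strings end in {0,1}, Reject strings end in {2,3}; accept={0,1}.

states=4 start=0 accept={0,1} delta: 0a->1 0b->1 1a->1 1b->2 2a->3 2b->2 3a->0 3b->2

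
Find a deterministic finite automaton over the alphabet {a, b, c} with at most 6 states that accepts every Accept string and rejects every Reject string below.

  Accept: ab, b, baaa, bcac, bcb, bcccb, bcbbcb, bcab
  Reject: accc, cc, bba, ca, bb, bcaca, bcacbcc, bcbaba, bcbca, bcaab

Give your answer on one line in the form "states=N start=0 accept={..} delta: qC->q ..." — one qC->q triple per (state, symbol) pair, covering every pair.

Fold the examples into a partial DFA from state 0: repeatedly fix the first undefined (state, symbol) met by the shortest-then-alphabetical prefix, trying targets in increasing order and rejecting any under which an Accept and a Reject string meet in one state with the same remainder; add a state when all current targets are rejected. Accepting states are where Accept strings end.
a: 0a undefined. 0a->0: ok.
b: 0b undefined. 0b->0: no, ab/bba meet in 0. Open state 1: 0b->1.
c: 0c undefined. 0c->0: ok.
ba: 1a undefined. 1a->0: no, baaa/accc meet in 0. 1a->1: ok.
bb: 1b undefined. 1b->0: ok.
bc: 1c undefined. 1c->0: no, ab/bcaab meet in 1. 1c->1: no, ab/bcaca meet in 1. Open state 2: 1c->2.
bca: 2a undefined. 2a->0: no, ab/bcaab meet in 1. 2a->1: no, ab/bcaca meet in 1. 2a->2: no, bcb/bcaab meet in 2 with "b" left. Open state 3: 2a->3.
bcb: 2b undefined. 2b->0: no, ab/bcbaba meet in 1. 2b->1: ok.
bcc: 2c undefined. 2c->0: ok.
bcaa: 3a undefined. 3a->0: no, ab/bcaab meet in 1. 3a->1: ok.
bcab: 3b undefined. 3b->0: no, bcab/accc meet in 0. 3b->1: ok.
bcac: 3c undefined. 3c->0: no, bcac/accc meet in 0. 3c->1: no, ab/bcaca meet in 1. 3c->2: ok.
All examples now run through 4 states with every (state, symbol) defined. Accept strings end in {1,2}, Reject strings end in {0,3}; accept={1,2}.

states=4 start=0 accept={1,2} delta: 0a->0 0b->1 0c->0 1a->1 1b->0 1c->2 2a->3 2b->1 2c->0 3a->1 3b->1 3c->2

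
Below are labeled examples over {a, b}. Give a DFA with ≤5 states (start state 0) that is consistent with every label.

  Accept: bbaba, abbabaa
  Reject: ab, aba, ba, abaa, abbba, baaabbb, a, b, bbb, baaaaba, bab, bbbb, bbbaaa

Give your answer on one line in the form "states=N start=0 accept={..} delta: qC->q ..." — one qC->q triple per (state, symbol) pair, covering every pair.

Grow the machine one transition at a time. Run the examples from 0; the earliest place one falls off (shortest prefix, ties alphabetical) gets sent to the lowest-numbered state that keeps every Accept/Reject pair distinguishable — a pair clashes when both reach the same state with identical unread suffix — and to a fresh state only if none does.
a: 0a undefined. 0a->0: ok.
b: 0b undefined. 0b->0: no, bbaba/ab meet in 0. Open state 1: 0b->1.
ba: 1a undefined. 1a->0: ok.
bb: 1b undefined. 1b->0: no, bbaba/aba meet in 0. 1b->1: no, bbaba/aba meet in 0. Open state 2: 1b->2.
bba: 2a undefined. 2a->0: no, bbaba/aba meet in 0. 2a->1: no, bbaba/ab meet in 1. 2a->2: no, bbaba/abbba meet in 2 with "ba" left. Open state 3: 2a->3.
bbb: 2b undefined. 2b->0: ok.
bbab: 3b undefined. 3b->0: no, bbaba/aba meet in 0. 3b->1: no, bbaba/aba meet in 0. 3b->2: ok.
abbabaa: 3a undefined. 3a->0: no, abbabaa/aba meet in 0. 3a->1: no, abbabaa/ab meet in 1. 3a->2: ok.
All examples now run through 4 states with every (state, symbol) defined. Accept strings end in {2,3}, Reject strings end in {0,1}; accept={2,3}.

states=4 start=0 accept={2,3} delta: 0a->0 0b->1 1a->0 1b->2 2a->3 2b->0 3a->2 3b->2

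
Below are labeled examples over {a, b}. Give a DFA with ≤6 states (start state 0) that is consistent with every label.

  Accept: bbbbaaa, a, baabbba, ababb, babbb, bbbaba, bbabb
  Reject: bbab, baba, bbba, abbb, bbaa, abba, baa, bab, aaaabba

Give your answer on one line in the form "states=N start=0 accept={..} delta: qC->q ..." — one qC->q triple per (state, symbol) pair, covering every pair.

State merging on the prefix tree: take the shortest (then alphabetical) example prefix whose next move is undefined and point that move at state 0, else 1, else 2, ...; a target is out if some Accept/Reject pair would then sit in one state with the same input left (inseparable). If every existing state is out, open a new one.
a: 0a undefined. 0a->0: ok.
b: 0b undefined. 0b->0: no, bbbbaaa/bbab meet in 0. Open state 1: 0b->1.
ba: 1a undefined. 1a->0: no, a/baba meet in 0. 1a->1: no, ababb/abbb meet in 1 with "bb" left. Open state 2: 1a->2.
bb: 1b undefined. 1b->0: no, bbbbaaa/bbaa meet in 0. 1b->1: no, bbbaba/baba meet in 2 with "ba" left. 1b->2: ok.
baa: 2a undefined. 2a->0: no, a/bbaa meet in 0. 2a->1: no, bbabb/abbb meet in 2 with "b" left. 2a->2: ok.
bab: 2b undefined. 2b->0: no, bbbbaaa/bbaa meet in 2. 2b->1: no, bbbbaaa/baba meet in 2. 2b->2: no, bbbbaaa/bbab meet in 2. Open state 3: 2b->3.
baba: 3a undefined. 3a->0: no, a/baba meet in 0. 3a->1: no, bbbaba/bbaa meet in 2. 3a->2: no, bbbaba/baba meet in 2. 3a->3: ok.
babb: 3b undefined. 3b->0: no, baabbba/bbaa meet in 2. 3b->1: no, bbbbaaa/bbaa meet in 2. 3b->2: no, bbbbaaa/bbaa meet in 2. 3b->3: no, bbbbaaa/bbab meet in 3. Open state 4: 3b->4.
babbb: 4b undefined. 4b->0: ok.
bbbba: 4a undefined. 4a->0: ok.
All examples now run through 5 states with every (state, symbol) defined. Accept strings end in {0,4}, Reject strings end in {2,3}; accept={0,4}.

states=5 start=0 accept={0,4} delta: 0a->0 0b->1 1a->2 1b->2 2a->2 2b->3 3a->3 3b->4 4a->0 4b->0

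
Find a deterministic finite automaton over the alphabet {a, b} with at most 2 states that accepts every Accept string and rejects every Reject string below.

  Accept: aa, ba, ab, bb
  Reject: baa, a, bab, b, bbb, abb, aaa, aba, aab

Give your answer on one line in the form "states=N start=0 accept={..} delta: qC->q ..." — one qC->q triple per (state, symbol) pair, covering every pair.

State merging on the prefix tree: take the shortest (then alphabetical) example prefix whose next move is undefined and point that move at state 0, else 1, else 2, ...; a target is out if some Accept/Reject pair would then sit in one state with the same input left (inseparable). If every existing state is out, open a new one.
a: 0a undefined. 0a->0: no, aa/a meet in 0. Open state 1: 0a->1.
b: 0b undefined. 0b->0: no, aa/baa meet in 1 with "a" left. 0b->1: ok.
aa: 1a undefined. 1a->0: ok.
ab: 1b undefined. 1b->0: ok.
All examples now run through 2 states with every (state, symbol) defined. Accept strings end in {0}, Reject strings end in {1}; accept={0}.

states=2 start=0 accept={0} delta: 0a->1 0b->1 1a->0 1b->0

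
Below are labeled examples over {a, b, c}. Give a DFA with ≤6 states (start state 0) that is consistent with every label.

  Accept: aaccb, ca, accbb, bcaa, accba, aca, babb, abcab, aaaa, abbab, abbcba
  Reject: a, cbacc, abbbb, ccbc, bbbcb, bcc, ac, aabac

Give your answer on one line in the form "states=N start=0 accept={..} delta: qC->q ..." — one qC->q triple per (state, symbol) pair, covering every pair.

states=5 start=0 accept={0,2,4} delta: 0a->1 0b->0 0c->1 1a->2 1b->3 1c->1 2a->2 2b->0 2c->2 3a->0 3b->4 3c->1 4a->0 4b->1 4c->1

State merging on the prefix tree: take the shortest (then alphabetical) example prefix whose next move is undefined and point that move at state 0, else 1, else 2, ...; a target is out if some Accept/Reject pair would then sit in one state with the same input left (inseparable). If every existing state is out, open a new one.
a: 0a undefined. 0a->0: no, aaaa/a meet in 0. Open state 1: 0a->1.
b: 0b undefined. 0b->0: ok.
c: 0c undefined. 0c->0: no, ca/a meet in 1. 0c->1: ok.
aa: 1a undefined. 1a->0: no, bcaa/a meet in 1. 1a->1: no, ca/a meet in 1. Open state 2: 1a->2.
ab: 1b undefined. 1b->0: no, babb/abbbb meet in 0. 1b->1: no, babb/a meet in 1. 1b->2: no, ca/bbbcb meet in 2. Open state 3: 1b->3.
ac: 1c undefined. 1c->0: no, aca/a meet in 1. 1c->1: ok.
aaa: 2a undefined. 2a->0: no, aaaa/a meet in 1. 2a->1: no, bcaa/a meet in 1. 2a->2: ok.
aab: 2b undefined. 2b->0: ok.
aac: 2c undefined. 2c->0: no, aaccb/bbbcb meet in 3. 2c->1: no, aaccb/bbbcb meet in 3. 2c->2: ok.
abb: 3b undefined. 3b->0: no, aaccb/abbbb meet in 0. 3b->1: no, accbb/a meet in 1. 3b->2: no, aaccb/abbbb meet in 0. 3b->3: no, accbb/abbbb meet in 3. Open state 4: 3b->4.
abc: 3c undefined. 3c->0: no, aaccb/ccbc meet in 0. 3c->1: ok.
cba: 3a undefined. 3a->0: ok.
abba: 4a undefined. 4a->0: ok.
abbb: 4b undefined. 4b->0: no, aaccb/abbbb meet in 0. 4b->1: ok.
abbc: 4c undefined. 4c->0: no, abbcba/a meet in 1. 4c->1: ok.
All examples now run through 5 states with every (state, symbol) defined. Accept strings end in {0,2,4}, Reject strings end in {1,3}; accept={0,2,4}.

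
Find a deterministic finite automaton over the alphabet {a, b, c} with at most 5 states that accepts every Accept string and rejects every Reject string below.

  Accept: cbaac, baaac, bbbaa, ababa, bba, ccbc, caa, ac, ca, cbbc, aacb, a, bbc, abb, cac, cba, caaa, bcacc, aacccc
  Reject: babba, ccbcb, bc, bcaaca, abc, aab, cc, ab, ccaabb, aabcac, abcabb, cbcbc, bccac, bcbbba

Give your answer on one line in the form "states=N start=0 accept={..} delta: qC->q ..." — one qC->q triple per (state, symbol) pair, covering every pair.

states=5 start=0 accept={0,2,4} delta: 0a->0 0b->1 0c->2 1a->2 1b->0 1c->3 2a->0 2b->4 2c->3 3a->1 3b->3 3c->4 4a->2 4b->3 4c->0

State merging on the prefix tree: take the shortest (then alphabetical) example prefix whose next move is undefined and point that move at state 0, else 1, else 2, ...; a target is out if some Accept/Reject pair would then sit in one state with the same input left (inseparable). If every existing state is out, open a new one.
a: 0a undefined. 0a->0: ok.
b: 0b undefined. 0b->0: no, baaac/bc meet in 0 with "c" left. Open state 1: 0b->1.
c: 0c undefined. 0c->0: no, ccbc/bc meet in 1 with "c" left. 0c->1: no, ac/aab meet in 1. Open state 2: 0c->2.
ba: 1a undefined. 1a->0: no, bba/babba meet in 1 with "ba" left. 1a->1: no, baaac/bc meet in 1 with "c" left. 1a->2: ok.
bb: 1b undefined. 1b->0: ok.
bc: 1c undefined. 1c->0: no, bbbaa/bcaaca meet in 2 with "a" left. 1c->1: no, bba/bcbbba meet in 0. 1c->2: no, ac/bc meet in 2. Open state 3: 1c->3.
ca: 2a undefined. 2a->0: ok.
cb: 2b undefined. 2b->0: no, cbaac/babba meet in 2. 2b->1: no, bbbaa/babba meet in 0. 2b->2: no, bbbaa/babba meet in 0. 2b->3: no, aacb/bc meet in 3. Open state 4: 2b->4.
cc: 2c undefined. 2c->0: no, bbbaa/cc meet in 0. 2c->1: no, bbbaa/ccaabb meet in 0. 2c->2: no, baaac/cc meet in 2. 2c->3: ok.
bca: 3a undefined. 3a->0: no, baaac/aabcac meet in 2. 3a->1: ok.
bcb: 3b undefined. 3b->0: no, bbbaa/bcbbba meet in 0. 3b->1: no, baaac/bcbbba meet in 2. 3b->2: no, baaac/ccbcb meet in 2. 3b->3: ok.
bcc: 3c undefined. 3c->0: no, baaac/bccac meet in 2. 3c->1: no, bbbaa/ccbcb meet in 0. 3c->2: no, baaac/bccac meet in 2. 3c->3: no, ccbc/ccbcb meet in 3. 3c->4: ok.
cba: 4a undefined. 4a->0: no, cbaac/bccac meet in 2. 4a->1: no, cbaac/bc meet in 3. 4a->2: ok.
cbb: 4b undefined. 4b->0: no, bbbaa/babba meet in 0. 4b->1: no, cbaac/babba meet in 2. 4b->2: no, cbaac/ccbcb meet in 2. 4b->3: ok.
cbc: 4c undefined. 4c->0: ok.
All examples now run through 5 states with every (state, symbol) defined. Accept strings end in {0,2,4}, Reject strings end in {1,3}; accept={0,2,4}.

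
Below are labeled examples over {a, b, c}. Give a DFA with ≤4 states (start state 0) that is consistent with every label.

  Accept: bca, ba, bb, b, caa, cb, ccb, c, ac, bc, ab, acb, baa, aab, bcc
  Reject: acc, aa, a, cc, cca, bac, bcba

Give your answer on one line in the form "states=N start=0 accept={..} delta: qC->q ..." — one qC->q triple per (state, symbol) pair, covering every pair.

states=4 start=0 accept={1,2,3} delta: 0a->0 0b->1 0c->2 1a->2 1b->1 1c->3 2a->1 2b->1 2c->0 3a->1 3b->0 3c->1

Grow the machine one transition at a time. Run the examples from 0; the earliest place one falls off (shortest prefix, ties alphabetical) gets sent to the lowest-numbered state that keeps every Accept/Reject pair distinguishable — a pair clashes when both reach the same state with identical unread suffix — and to a fresh state only if none does.
a: 0a undefined. 0a->0: ok.
b: 0b undefined. 0b->0: no, ba/aa meet in 0. Open state 1: 0b->1.
c: 0c undefined. 0c->0: no, caa/acc meet in 0. 0c->1: no, bca/cca meet in 1 with "ca" left. Open state 2: 0c->2.
ba: 1a undefined. 1a->0: no, ba/aa meet in 0. 1a->1: no, bc/bac meet in 1 with "c" left. 1a->2: ok.
bb: 1b undefined. 1b->0: no, bb/aa meet in 0. 1b->1: ok.
bc: 1c undefined. 1c->0: no, bca/aa meet in 0. 1c->1: no, bca/bcba meet in 2. 1c->2: no, bcc/acc meet in 2 with "c" left. Open state 3: 1c->3.
ca: 2a undefined. 2a->0: no, caa/aa meet in 0. 2a->1: ok.
cb: 2b undefined. 2b->0: no, cb/aa meet in 0. 2b->1: ok.
cc: 2c undefined. 2c->0: ok.
bca: 3a undefined. 3a->0: no, bca/acc meet in 0. 3a->1: ok.
bcb: 3b undefined. 3b->0: ok.
bcc: 3c undefined. 3c->0: no, bcc/acc meet in 0. 3c->1: ok.
All examples now run through 4 states with every (state, symbol) defined. Accept strings end in {1,2,3}, Reject strings end in {0}; accept={1,2,3}.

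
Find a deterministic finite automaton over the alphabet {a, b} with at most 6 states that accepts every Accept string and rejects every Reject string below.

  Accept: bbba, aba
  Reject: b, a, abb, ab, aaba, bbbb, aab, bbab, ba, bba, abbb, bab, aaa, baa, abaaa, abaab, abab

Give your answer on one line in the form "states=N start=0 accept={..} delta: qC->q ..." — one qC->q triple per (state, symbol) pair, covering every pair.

Grow the machine one transition at a time. Run the examples from 0; the earliest place one falls off (shortest prefix, ties alphabetical) gets sent to the lowest-numbered state that keeps every Accept/Reject pair distinguishable — a pair clashes when both reach the same state with identical unread suffix — and to a fresh state only if none does.
a: 0a undefined. 0a->0: no, aba/aaba meet in 0 with "ba" left. Open state 1: 0a->1.
b: 0b undefined. 0b->0: no, bbba/a meet in 1. 0b->1: no, aba/bba meet in 1 with "ba" left. Open state 2: 0b->2.
aa: 1a undefined. 1a->0: ok.
ab: 1b undefined. 1b->0: no, aba/a meet in 1. 1b->1: no, aba/abaaa meet in 0. 1b->2: no, aba/aaba meet in 2 with "a" left. Open state 3: 1b->3.
ba: 2a undefined. 2a->0: ok.
bb: 2b undefined. 2b->0: no, bbba/aaba meet in 0. 2b->1: ok.
aba: 3a undefined. 3a->0: no, bbba/aaba meet in 0. 3a->1: no, bbba/a meet in 1. 3a->2: no, bbba/b meet in 2. 3a->3: no, bbba/ab meet in 3. Open state 4: 3a->4.
abb: 3b undefined. 3b->0: ok.
abaa: 4a undefined. 4a->0: ok.
abab: 4b undefined. 4b->0: ok.
All examples now run through 5 states with every (state, symbol) defined. Accept strings end in {4}, Reject strings end in {0,1,2,3}; accept={4}.

states=5 start=0 accept={4} delta: 0a->1 0b->2 1a->0 1b->3 2a->0 2b->1 3a->4 3b->0 4a->0 4b->0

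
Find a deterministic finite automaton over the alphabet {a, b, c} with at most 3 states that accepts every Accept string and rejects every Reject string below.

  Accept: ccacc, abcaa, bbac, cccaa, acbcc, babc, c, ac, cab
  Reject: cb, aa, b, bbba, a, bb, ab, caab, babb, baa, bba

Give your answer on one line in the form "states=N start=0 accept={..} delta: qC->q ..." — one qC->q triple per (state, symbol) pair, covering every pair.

states=3 start=0 accept={1} delta: 0a->0 0b->0 0c->1 1a->2 1b->0 1c->1 2a->1 2b->1 2c->0

Fold the examples into a partial DFA from state 0: repeatedly fix the first undefined (state, symbol) met by the shortest-then-alphabetical prefix, trying targets in increasing order and rejecting any under which an Accept and a Reject string meet in one state with the same remainder; add a state when all current targets are rejected. Accepting states are where Accept strings end.
a: 0a undefined. 0a->0: ok.
b: 0b undefined. 0b->0: ok.
c: 0c undefined. 0c->0: no, ccacc/cb meet in 0. Open state 1: 0c->1.
ca: 1a undefined. 1a->0: no, abcaa/aa meet in 0. 1a->1: no, cab/cb meet in 1 with "b" left. Open state 2: 1a->2.
cb: 1b undefined. 1b->0: ok.
cc: 1c undefined. 1c->0: no, ccacc/cb meet in 0. 1c->1: ok.
caa: 2a undefined. 2a->0: no, abcaa/cb meet in 0. 2a->1: ok.
cab: 2b undefined. 2b->0: no, cab/cb meet in 0. 2b->1: ok.
ccac: 2c undefined. 2c->0: ok.
All examples now run through 3 states with every (state, symbol) defined. Accept strings end in {1}, Reject strings end in {0}; accept={1}.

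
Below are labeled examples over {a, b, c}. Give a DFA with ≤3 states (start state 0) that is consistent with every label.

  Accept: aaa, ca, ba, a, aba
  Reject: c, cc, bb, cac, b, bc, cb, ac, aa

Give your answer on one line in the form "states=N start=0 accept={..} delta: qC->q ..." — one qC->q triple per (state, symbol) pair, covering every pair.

Fold the examples into a partial DFA from state 0: repeatedly fix the first undefined (state, symbol) met by the shortest-then-alphabetical prefix, trying targets in increasing order and rejecting any under which an Accept and a Reject string meet in one state with the same remainder; add a state when all current targets are rejected. Accepting states are where Accept strings end.
a: 0a undefined. 0a->0: no, aaa/aa meet in 0. Open state 1: 0a->1.
b: 0b undefined. 0b->0: ok.
c: 0c undefined. 0c->0: ok.
aa: 1a undefined. 1a->0: ok.
ab: 1b undefined. 1b->0: ok.
ac: 1c undefined. 1c->0: ok.
All examples now run through 2 states with every (state, symbol) defined. Accept strings end in {1}, Reject strings end in {0}; accept={1}.

states=2 start=0 accept={1} delta: 0a->1 0b->0 0c->0 1a->0 1b->0 1c->0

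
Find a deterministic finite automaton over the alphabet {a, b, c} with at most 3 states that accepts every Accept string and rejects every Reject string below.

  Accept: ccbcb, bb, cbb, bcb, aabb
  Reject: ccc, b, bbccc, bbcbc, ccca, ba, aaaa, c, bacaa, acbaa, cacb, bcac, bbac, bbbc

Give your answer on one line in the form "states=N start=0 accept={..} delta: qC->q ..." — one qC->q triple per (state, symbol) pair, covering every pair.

State merging on the prefix tree: take the shortest (then alphabetical) example prefix whose next move is undefined and point that move at state 0, else 1, else 2, ...; a target is out if some Accept/Reject pair would then sit in one state with the same input left (inseparable). If every existing state is out, open a new one.
a: 0a undefined. 0a->0: ok.
b: 0b undefined. 0b->0: no, bb/b meet in 0. Open state 1: 0b->1.
c: 0c undefined. 0c->0: ok.
ba: 1a undefined. 1a->0: ok.
bb: 1b undefined. 1b->0: no, bb/ccc meet in 0. 1b->1: no, bb/b meet in 1. Open state 2: 1b->2.
bc: 1c undefined. 1c->0: no, ccbcb/b meet in 1. 1c->1: ok.
bba: 2a undefined. 2a->0: ok.
bbb: 2b undefined. 2b->0: ok.
bbc: 2c undefined. 2c->0: ok.
All examples now run through 3 states with every (state, symbol) defined. Accept strings end in {2}, Reject strings end in {0,1}; accept={2}.

states=3 start=0 accept={2} delta: 0a->0 0b->1 0c->0 1a->0 1b->2 1c->1 2a->0 2b->0 2c->0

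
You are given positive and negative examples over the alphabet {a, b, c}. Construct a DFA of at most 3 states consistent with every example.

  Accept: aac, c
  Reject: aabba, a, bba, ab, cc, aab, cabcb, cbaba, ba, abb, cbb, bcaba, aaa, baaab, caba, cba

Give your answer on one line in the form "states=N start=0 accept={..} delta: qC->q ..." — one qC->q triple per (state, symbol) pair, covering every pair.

Fold the examples into a partial DFA from state 0: repeatedly fix the first undefined (state, symbol) met by the shortest-then-alphabetical prefix, trying targets in increasing order and rejecting any under which an Accept and a Reject string meet in one state with the same remainder; add a state when all current targets are rejected. Accepting states are where Accept strings end.
a: 0a undefined. 0a->0: ok.
b: 0b undefined. 0b->0: ok.
c: 0c undefined. 0c->0: no, aac/aabba meet in 0. Open state 1: 0c->1.
ca: 1a undefined. 1a->0: ok.
cb: 1b undefined. 1b->0: ok.
cc: 1c undefined. 1c->0: ok.
All examples now run through 2 states with every (state, symbol) defined. Accept strings end in {1}, Reject strings end in {0}; accept={1}.

states=2 start=0 accept={1} delta: 0a->0 0b->0 0c->1 1a->0 1b->0 1c->0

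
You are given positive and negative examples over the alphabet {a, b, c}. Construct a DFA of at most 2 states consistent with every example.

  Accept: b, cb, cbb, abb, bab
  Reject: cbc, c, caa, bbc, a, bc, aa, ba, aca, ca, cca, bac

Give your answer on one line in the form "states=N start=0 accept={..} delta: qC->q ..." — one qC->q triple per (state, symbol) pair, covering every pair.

Fold the examples into a partial DFA from state 0: repeatedly fix the first undefined (state, symbol) met by the shortest-then-alphabetical prefix, trying targets in increasing order and rejecting any under which an Accept and a Reject string meet in one state with the same remainder; add a state when all current targets are rejected. Accepting states are where Accept strings end.
a: 0a undefined. 0a->0: ok.
b: 0b undefined. 0b->0: no, b/a meet in 0. Open state 1: 0b->1.
c: 0c undefined. 0c->0: ok.
ba: 1a undefined. 1a->0: ok.
bb: 1b undefined. 1b->0: no, cbb/c meet in 0. 1b->1: ok.
bc: 1c undefined. 1c->0: ok.
All examples now run through 2 states with every (state, symbol) defined. Accept strings end in {1}, Reject strings end in {0}; accept={1}.

states=2 start=0 accept={1} delta: 0a->0 0b->1 0c->0 1a->0 1b->1 1c->0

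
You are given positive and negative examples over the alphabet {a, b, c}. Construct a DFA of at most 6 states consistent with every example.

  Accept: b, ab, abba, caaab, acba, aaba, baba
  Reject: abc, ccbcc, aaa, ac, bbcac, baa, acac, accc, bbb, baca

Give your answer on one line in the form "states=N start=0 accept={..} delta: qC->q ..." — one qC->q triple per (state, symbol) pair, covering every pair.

Fold the examples into a partial DFA from state 0: repeatedly fix the first undefined (state, symbol) met by the shortest-then-alphabetical prefix, trying targets in increasing order and rejecting any under which an Accept and a Reject string meet in one state with the same remainder; add a state when all current targets are rejected. Accepting states are where Accept strings end.
a: 0a undefined. 0a->0: ok.
b: 0b undefined. 0b->0: no, b/aaa meet in 0. Open state 1: 0b->1.
c: 0c undefined. 0c->0: ok.
ba: 1a undefined. 1a->0: no, acba/aaa meet in 0. 1a->1: no, b/baa meet in 1. Open state 2: 1a->2.
bb: 1b undefined. 1b->0: no, b/bbb meet in 1. 1b->1: no, b/bbb meet in 1. 1b->2: no, abba/baa meet in 2 with "a" left. Open state 3: 1b->3.
abc: 1c undefined. 1c->0: ok.
baa: 2a undefined. 2a->0: ok.
bab: 2b undefined. 2b->0: no, baba/abc meet in 0. 2b->1: ok.
bac: 2c undefined. 2c->0: ok.
bbb: 3b undefined. 3b->0: ok.
bbc: 3c undefined. 3c->0: ok.
abba: 3a undefined. 3a->0: no, abba/abc meet in 0. 3a->1: ok.
All examples now run through 4 states with every (state, symbol) defined. Accept strings end in {1,2}, Reject strings end in {0}; accept={1,2}.

states=4 start=0 accept={1,2} delta: 0a->0 0b->1 0c->0 1a->2 1b->3 1c->0 2a->0 2b->1 2c->0 3a->1 3b->0 3c->0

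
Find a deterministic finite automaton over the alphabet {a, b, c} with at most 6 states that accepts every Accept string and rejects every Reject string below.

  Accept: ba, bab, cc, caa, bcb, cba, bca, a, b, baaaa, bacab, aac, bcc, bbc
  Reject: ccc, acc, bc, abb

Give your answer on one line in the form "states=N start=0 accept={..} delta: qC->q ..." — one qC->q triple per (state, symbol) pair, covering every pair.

State merging on the prefix tree: take the shortest (then alphabetical) example prefix whose next move is undefined and point that move at state 0, else 1, else 2, ...; a target is out if some Accept/Reject pair would then sit in one state with the same input left (inseparable). If every existing state is out, open a new one.
a: 0a undefined. 0a->0: no, cc/acc meet in 0 with "cc" left. Open state 1: 0a->1.
b: 0b undefined. 0b->0: no, bbc/bc meet in 0 with "c" left. 0b->1: no, bcc/acc meet in 1 with "cc" left. Open state 2: 0b->2.
c: 0c undefined. 0c->0: no, cc/ccc meet in 0. 0c->1: ok.
aa: 1a undefined. 1a->0: ok.
ab: 1b undefined. 1b->0: no, b/abb meet in 2. 1b->1: no, caa/abb meet in 1. 1b->2: ok.
ac: 1c undefined. 1c->0: no, caa/ccc meet in 1. 1c->1: no, cc/ccc meet in 1. 1c->2: ok.
ba: 2a undefined. 2a->0: ok.
bb: 2b undefined. 2b->0: no, ba/abb meet in 0. 2b->1: no, caa/abb meet in 1. 2b->2: no, bab/abb meet in 2. Open state 3: 2b->3.
bc: 2c undefined. 2c->0: no, ba/ccc meet in 0. 2c->1: no, caa/ccc meet in 1. 2c->2: no, bab/ccc meet in 2. 2c->3: ok.
bbc: 3c undefined. 3c->0: ok.
bca: 3a undefined. 3a->0: ok.
bcb: 3b undefined. 3b->0: ok.
All examples now run through 4 states with every (state, symbol) defined. Accept strings end in {0,1,2}, Reject strings end in {3}; accept={0,1,2}.

states=4 start=0 accept={0,1,2} delta: 0a->1 0b->2 0c->1 1a->0 1b->2 1c->2 2a->0 2b->3 2c->3 3a->0 3b->0 3c->0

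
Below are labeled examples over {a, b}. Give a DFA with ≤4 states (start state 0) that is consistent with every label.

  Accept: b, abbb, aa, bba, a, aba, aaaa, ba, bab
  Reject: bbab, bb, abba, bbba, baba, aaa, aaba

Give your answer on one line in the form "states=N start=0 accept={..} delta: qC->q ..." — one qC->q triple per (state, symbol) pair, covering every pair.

Fold the examples into a partial DFA from state 0: repeatedly fix the first undefined (state, symbol) met by the shortest-then-alphabetical prefix, trying targets in increasing order and rejecting any under which an Accept and a Reject string meet in one state with the same remainder; add a state when all current targets are rejected. Accepting states are where Accept strings end.
a: 0a undefined. 0a->0: no, aa/aaa meet in 0. Open state 1: 0a->1.
b: 0b undefined. 0b->0: no, b/bb meet in 0. 0b->1: ok.
aa: 1a undefined. 1a->0: no, b/aaa meet in 1. 1a->1: no, b/aaa meet in 1. Open state 2: 1a->2.
ab: 1b undefined. 1b->0: no, abbb/bbab meet in 0. 1b->1: no, b/bb meet in 1. 1b->2: no, aa/bb meet in 2. Open state 3: 1b->3.
aaa: 2a undefined. 2a->0: ok.
aab: 2b undefined. 2b->0: no, b/baba meet in 1. 2b->1: no, aa/baba meet in 2. 2b->2: ok.
aba: 3a undefined. 3a->0: no, b/bbab meet in 1. 3a->1: ok.
abb: 3b undefined. 3b->0: no, b/abba meet in 1. 3b->1: no, abbb/bbab meet in 3. 3b->2: ok.
All examples now run through 4 states with every (state, symbol) defined. Accept strings end in {1,2}, Reject strings end in {0,3}; accept={1,2}.

states=4 start=0 accept={1,2} delta: 0a->1 0b->1 1a->2 1b->3 2a->0 2b->2 3a->1 3b->2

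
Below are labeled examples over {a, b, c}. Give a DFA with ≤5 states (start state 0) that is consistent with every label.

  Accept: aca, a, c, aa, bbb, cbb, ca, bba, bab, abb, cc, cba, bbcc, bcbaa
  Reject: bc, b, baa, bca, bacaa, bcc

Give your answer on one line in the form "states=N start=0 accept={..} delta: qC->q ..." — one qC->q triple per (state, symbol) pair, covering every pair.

Fold the examples into a partial DFA from state 0: repeatedly fix the first undefined (state, symbol) met by the shortest-then-alphabetical prefix, trying targets in increasing order and rejecting any under which an Accept and a Reject string meet in one state with the same remainder; add a state when all current targets are rejected. Accepting states are where Accept strings end.
a: 0a undefined. 0a->0: ok.
b: 0b undefined. 0b->0: no, aca/bca meet in 0 with "ca" left. Open state 1: 0b->1.
c: 0c undefined. 0c->0: ok.
ba: 1a undefined. 1a->0: no, aca/baa meet in 0. 1a->1: no, cba/b meet in 1. Open state 2: 1a->2.
bb: 1b undefined. 1b->0: no, bbb/b meet in 1. 1b->1: no, bbb/b meet in 1. 1b->2: no, bba/baa meet in 2 with "a" left. Open state 3: 1b->3.
bc: 1c undefined. 1c->0: no, aca/bc meet in 0. 1c->1: no, cba/bca meet in 2. 1c->2: no, cba/bc meet in 2. 1c->3: no, cbb/bc meet in 3. Open state 4: 1c->4.
baa: 2a undefined. 2a->0: no, aca/baa meet in 0. 2a->1: ok.
bab: 2b undefined. 2b->0: ok.
bac: 2c undefined. 2c->0: no, aca/bacaa meet in 0. 2c->1: ok.
bba: 3a undefined. 3a->0: ok.
bbb: 3b undefined. 3b->0: ok.
bbc: 3c undefined. 3c->0: ok.
bca: 4a undefined. 4a->0: no, aca/bca meet in 0. 4a->1: ok.
bcb: 4b undefined. 4b->0: ok.
bcc: 4c undefined. 4c->0: no, aca/bcc meet in 0. 4c->1: ok.
All examples now run through 5 states with every (state, symbol) defined. Accept strings end in {0,2,3}, Reject strings end in {1,4}; accept={0,2,3}.

states=5 start=0 accept={0,2,3} delta: 0a->0 0b->1 0c->0 1a->2 1b->3 1c->4 2a->1 2b->0 2c->1 3a->0 3b->0 3c->0 4a->1 4b->0 4c->1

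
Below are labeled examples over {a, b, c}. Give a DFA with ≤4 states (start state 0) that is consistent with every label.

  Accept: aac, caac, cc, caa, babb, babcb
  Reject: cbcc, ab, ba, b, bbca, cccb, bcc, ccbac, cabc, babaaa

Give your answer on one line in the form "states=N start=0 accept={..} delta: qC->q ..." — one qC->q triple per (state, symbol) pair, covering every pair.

states=3 start=0 accept={0,2} delta: 0a->0 0b->1 0c->0 1a->1 1b->2 1c->1 2a->1 2b->0 2c->1

State merging on the prefix tree: take the shortest (then alphabetical) example prefix whose next move is undefined and point that move at state 0, else 1, else 2, ...; a target is out if some Accept/Reject pair would then sit in one state with the same input left (inseparable). If every existing state is out, open a new one.
a: 0a undefined. 0a->0: ok.
b: 0b undefined. 0b->0: no, cc/bcc meet in 0 with "cc" left. Open state 1: 0b->1.
c: 0c undefined. 0c->0: ok.
ba: 1a undefined. 1a->0: no, aac/ba meet in 0. 1a->1: ok.
bb: 1b undefined. 1b->0: no, aac/bbca meet in 0. 1b->1: no, babb/ab meet in 1. Open state 2: 1b->2.
bc: 1c undefined. 1c->0: no, aac/cbcc meet in 0. 1c->1: ok.
bbc: 2c undefined. 2c->0: no, aac/bbca meet in 0. 2c->1: ok.
baba: 2a undefined. 2a->0: no, aac/babaaa meet in 0. 2a->1: ok.
babb: 2b undefined. 2b->0: ok.
All examples now run through 3 states with every (state, symbol) defined. Accept strings end in {0,2}, Reject strings end in {1}; accept={0,2}.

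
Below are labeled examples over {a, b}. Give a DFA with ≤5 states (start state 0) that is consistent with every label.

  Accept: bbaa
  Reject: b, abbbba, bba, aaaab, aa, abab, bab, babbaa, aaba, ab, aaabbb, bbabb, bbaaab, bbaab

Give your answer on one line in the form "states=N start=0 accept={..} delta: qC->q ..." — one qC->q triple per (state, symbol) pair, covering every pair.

State merging on the prefix tree: take the shortest (then alphabetical) example prefix whose next move is undefined and point that move at state 0, else 1, else 2, ...; a target is out if some Accept/Reject pair would then sit in one state with the same input left (inseparable). If every existing state is out, open a new one.
a: 0a undefined. 0a->0: ok.
b: 0b undefined. 0b->0: no, bbaa/b meet in 0. Open state 1: 0b->1.
ba: 1a undefined. 1a->0: no, bbaa/babbaa meet in 1 with "baa" left. 1a->1: ok.
bb: 1b undefined. 1b->0: no, bbaa/abbbba meet in 0. 1b->1: no, bbaa/b meet in 1. Open state 2: 1b->2.
bba: 2a undefined. 2a->0: no, bbaa/bba meet in 0. 2a->1: no, bbaa/b meet in 1. 2a->2: no, bbaa/bba meet in 2. Open state 3: 2a->3.
abbb: 2b undefined. 2b->0: ok.
bbaa: 3a undefined. 3a->0: no, bbaa/aa meet in 0. 3a->1: no, bbaa/b meet in 1. 3a->2: no, bbaa/abab meet in 2. 3a->3: no, bbaa/bba meet in 3. Open state 4: 3a->4.
bbab: 3b undefined. 3b->0: ok.
bbaaa: 4a undefined. 4a->0: ok.
bbaab: 4b undefined. 4b->0: ok.
All examples now run through 5 states with every (state, symbol) defined. Accept strings end in {4}, Reject strings end in {0,1,2,3}; accept={4}.

states=5 start=0 accept={4} delta: 0a->0 0b->1 1a->1 1b->2 2a->3 2b->0 3a->4 3b->0 4a->0 4b->0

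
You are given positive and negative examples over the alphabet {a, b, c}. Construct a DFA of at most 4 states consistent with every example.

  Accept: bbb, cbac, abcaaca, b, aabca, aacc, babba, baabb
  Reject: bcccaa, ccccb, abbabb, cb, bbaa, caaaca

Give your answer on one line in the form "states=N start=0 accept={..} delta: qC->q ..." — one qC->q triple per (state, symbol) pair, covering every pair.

State merging on the prefix tree: take the shortest (then alphabetical) example prefix whose next move is undefined and point that move at state 0, else 1, else 2, ...; a target is out if some Accept/Reject pair would then sit in one state with the same input left (inseparable). If every existing state is out, open a new one.
a: 0a undefined. 0a->0: ok.
b: 0b undefined. 0b->0: no, bbb/abbabb meet in 0. Open state 1: 0b->1.
c: 0c undefined. 0c->0: no, b/ccccb meet in 1. 0c->1: ok.
ba: 1a undefined. 1a->0: no, baabb/cb meet in 1 with "b" left. 1a->1: no, aabca/caaaca meet in 1 with "ca" left. Open state 2: 1a->2.
bb: 1b undefined. 1b->0: ok.
bc: 1c undefined. 1c->0: no, bbb/ccccb meet in 1. 1c->1: ok.
baa: 2a undefined. 2a->0: no, abcaaca/caaaca meet in 2. 2a->1: no, bbb/bcccaa meet in 1. 2a->2: no, abcaaca/caaaca meet in 2 with "ca" left. Open state 3: 2a->3.
bab: 2b undefined. 2b->0: ok.
baab: 3b undefined. 3b->0: ok.
caaa: 3a undefined. 3a->0: no, aabca/caaaca meet in 2. 3a->1: no, aabca/caaaca meet in 2. 3a->2: ok.
caaac: 2c undefined. 2c->0: ok.
abcaac: 3c undefined. 3c->0: no, abcaaca/ccccb meet in 0. 3c->1: ok.
All examples now run through 4 states with every (state, symbol) defined. Accept strings end in {1,2}, Reject strings end in {0,3}; accept={1,2}.

states=4 start=0 accept={1,2} delta: 0a->0 0b->1 0c->1 1a->2 1b->0 1c->1 2a->3 2b->0 2c->0 3a->2 3b->0 3c->1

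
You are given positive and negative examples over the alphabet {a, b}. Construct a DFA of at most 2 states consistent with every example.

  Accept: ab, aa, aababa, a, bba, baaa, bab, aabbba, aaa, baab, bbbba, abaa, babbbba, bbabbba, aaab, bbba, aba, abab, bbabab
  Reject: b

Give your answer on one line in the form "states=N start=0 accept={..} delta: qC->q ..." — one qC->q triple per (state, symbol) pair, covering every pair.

states=2 start=0 accept={1} delta: 0a->1 0b->0 1a->1 1b->1

Fold the examples into a partial DFA from state 0: repeatedly fix the first undefined (state, symbol) met by the shortest-then-alphabetical prefix, trying targets in increasing order and rejecting any under which an Accept and a Reject string meet in one state with the same remainder; add a state when all current targets are rejected. Accepting states are where Accept strings end.
a: 0a undefined. 0a->0: no, ab/b meet in 0 with "b" left. Open state 1: 0a->1.
b: 0b undefined. 0b->0: ok.
aa: 1a undefined. 1a->0: no, aa/b meet in 0. 1a->1: ok.
ab: 1b undefined. 1b->0: no, ab/b meet in 0. 1b->1: ok.
All examples now run through 2 states with every (state, symbol) defined. Accept strings end in {1}, Reject strings end in {0}; accept={1}.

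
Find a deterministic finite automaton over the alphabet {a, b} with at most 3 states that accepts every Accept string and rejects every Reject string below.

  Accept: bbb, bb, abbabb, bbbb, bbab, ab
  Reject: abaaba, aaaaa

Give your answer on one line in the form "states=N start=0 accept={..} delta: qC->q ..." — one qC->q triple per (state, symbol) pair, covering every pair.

State merging on the prefix tree: take the shortest (then alphabetical) example prefix whose next move is undefined and point that move at state 0, else 1, else 2, ...; a target is out if some Accept/Reject pair would then sit in one state with the same input left (inseparable). If every existing state is out, open a new one.
a: 0a undefined. 0a->0: ok.
b: 0b undefined. 0b->0: no, bbb/abaaba meet in 0. Open state 1: 0b->1.
bb: 1b undefined. 1b->0: no, bb/aaaaa meet in 0. 1b->1: ok.
aba: 1a undefined. 1a->0: ok.
All examples now run through 2 states with every (state, symbol) defined. Accept strings end in {1}, Reject strings end in {0}; accept={1}.

states=2 start=0 accept={1} delta: 0a->0 0b->1 1a->0 1b->1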